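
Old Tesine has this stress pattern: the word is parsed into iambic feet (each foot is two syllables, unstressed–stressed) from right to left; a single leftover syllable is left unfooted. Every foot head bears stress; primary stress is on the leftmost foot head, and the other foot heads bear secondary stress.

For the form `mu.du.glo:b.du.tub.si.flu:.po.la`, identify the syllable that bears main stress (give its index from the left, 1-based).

3

Parse right to left into iambic (σˈσ) feet: mu (du.ˈglo:b) (du.ˈtub) (si.ˈflu:) (po.ˈla). Syllable 1 is left unfooted.
Foot heads (stressed positions): 3, 5, 7, 9.
End Rule Leftmost: primary stress on the leftmost head = syllable 3.
Primary stress: syllable 3 → mu.du.ˈglo:b.du.tub.si.flu:.po.la.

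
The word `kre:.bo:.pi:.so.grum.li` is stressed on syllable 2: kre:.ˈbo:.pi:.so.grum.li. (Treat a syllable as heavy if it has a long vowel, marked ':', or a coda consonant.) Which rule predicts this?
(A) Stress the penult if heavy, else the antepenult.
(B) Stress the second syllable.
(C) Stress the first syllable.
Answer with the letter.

B

Rule A → syllable 5 (observed: 2).
Rule B → syllable 2 ✓.
Rule C → syllable 1 (observed: 2).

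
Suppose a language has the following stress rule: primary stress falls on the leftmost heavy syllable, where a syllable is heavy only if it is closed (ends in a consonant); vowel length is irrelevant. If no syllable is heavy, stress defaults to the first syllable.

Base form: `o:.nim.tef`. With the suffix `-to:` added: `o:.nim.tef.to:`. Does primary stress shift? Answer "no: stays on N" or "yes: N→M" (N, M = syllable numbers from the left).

no: stays on 2

Base `o:.nim.tef` (3 syllables):
  Weights: 1 o: L, 2 nim H, 3 tef H.
  Heavy syllables in the domain: 2, 3. The leftmost is syllable 2 (nim).
  → primary stress on syllable 2.
Suffixed `o:.nim.tef.to:` (4 syllables):
  Weights: 1 o: L, 2 nim H, 3 tef H, 4 to: L.
  Heavy syllables in the domain: 2, 3. The leftmost is syllable 2 (nim).
  → primary stress on syllable 2.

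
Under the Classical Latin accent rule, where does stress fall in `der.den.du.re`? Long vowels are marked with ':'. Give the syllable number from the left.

Classical Latin: stress the penult if heavy (long vowel or closed), else the antepenult.
Weights: 2 den H, 3 du L, 4 re L.
The penult (syllable 3, du) is light, so stress falls on the antepenult (syllable 2, den).
Stress on syllable 2: der.ˈden.du.re.

2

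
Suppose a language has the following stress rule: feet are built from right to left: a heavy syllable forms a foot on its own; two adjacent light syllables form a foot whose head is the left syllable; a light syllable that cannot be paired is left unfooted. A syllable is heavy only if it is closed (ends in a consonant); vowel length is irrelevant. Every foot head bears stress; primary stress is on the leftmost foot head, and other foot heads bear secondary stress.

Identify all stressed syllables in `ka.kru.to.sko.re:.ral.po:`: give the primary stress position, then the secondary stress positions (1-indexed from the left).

Weights: 1 ka L, 2 kru L, 3 to L, 4 sko L, 5 re: L, 6 ral H, 7 po: L.
Parse right to left (heavy = foot alone; LL = one foot; stranded L unfooted): ka (ˈkru.to) (ˈsko.re:) (ˈral) po:.
Foot heads: 2, 4, 6.
Primary stress on the leftmost head = syllable 2.
Secondary stress on 4, 6: ka.ˈkru.to.ˌsko.re:.ˌral.po:.

primary 2, secondary 4, 6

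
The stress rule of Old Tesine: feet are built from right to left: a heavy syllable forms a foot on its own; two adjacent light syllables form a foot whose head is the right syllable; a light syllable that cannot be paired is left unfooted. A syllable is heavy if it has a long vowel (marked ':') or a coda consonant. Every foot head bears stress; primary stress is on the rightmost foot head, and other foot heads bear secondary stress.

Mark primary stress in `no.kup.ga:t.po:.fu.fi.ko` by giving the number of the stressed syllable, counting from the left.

7

Weights: 1 no L, 2 kup H, 3 ga:t H, 4 po: H, 5 fu L, 6 fi L, 7 ko L.
Parse right to left (heavy = foot alone; LL = one foot; stranded L unfooted): no (ˈkup) (ˈga:t) (ˈpo:) fu (fi.ˈko).
Foot heads: 2, 3, 4, 7.
Primary stress on the rightmost head = syllable 7.
Primary stress: syllable 7 → no.kup.ga:t.po:.fu.fi.ˈko.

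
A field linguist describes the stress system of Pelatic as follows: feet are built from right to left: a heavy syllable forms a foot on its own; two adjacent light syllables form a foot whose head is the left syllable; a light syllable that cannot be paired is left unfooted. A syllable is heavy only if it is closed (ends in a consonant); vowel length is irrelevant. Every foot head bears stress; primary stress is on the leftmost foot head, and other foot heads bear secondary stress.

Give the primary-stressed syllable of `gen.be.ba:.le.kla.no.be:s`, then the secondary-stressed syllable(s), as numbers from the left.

Weights: 1 gen H, 2 be L, 3 ba: L, 4 le L, 5 kla L, 6 no L, 7 be:s H.
Parse right to left (heavy = foot alone; LL = one foot; stranded L unfooted): (ˈgen) be (ˈba:.le) (ˈkla.no) (ˈbe:s).
Foot heads: 1, 3, 5, 7.
Primary stress on the leftmost head = syllable 1.
Secondary stress on 3, 5, 7: ˈgen.be.ˌba:.le.ˌkla.no.ˌbe:s.

primary 1, secondary 3, 5, 7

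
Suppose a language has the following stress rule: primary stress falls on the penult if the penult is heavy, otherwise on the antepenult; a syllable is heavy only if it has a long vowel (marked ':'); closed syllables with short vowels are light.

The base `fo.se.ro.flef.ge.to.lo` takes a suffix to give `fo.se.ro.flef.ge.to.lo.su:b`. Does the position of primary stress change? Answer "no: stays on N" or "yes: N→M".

yes: 5→6

Base `fo.se.ro.flef.ge.to.lo` (7 syllables):
  Weights: 5 ge L, 6 to L, 7 lo L.
  The penult (syllable 6, to) is light, so stress falls on the antepenult (syllable 5, ge).
  → primary stress on syllable 5.
Suffixed `fo.se.ro.flef.ge.to.lo.su:b` (8 syllables):
  Weights: 6 to L, 7 lo L, 8 su:b H.
  The penult (syllable 7, lo) is light, so stress falls on the antepenult (syllable 6, to).
  → primary stress on syllable 6.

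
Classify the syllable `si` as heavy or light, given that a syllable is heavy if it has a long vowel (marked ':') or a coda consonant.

`si`: short vowel, open (no coda). Short vowel, open → light.

light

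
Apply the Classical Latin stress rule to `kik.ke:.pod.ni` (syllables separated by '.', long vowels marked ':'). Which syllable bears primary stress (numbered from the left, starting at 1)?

3

Classical Latin: stress the penult if heavy (long vowel or closed), else the antepenult.
Weights: 2 ke: H, 3 pod H, 4 ni L.
The penult (syllable 3, pod) is heavy, so it takes stress.
Stress on syllable 3: kik.ke:.ˈpod.ni.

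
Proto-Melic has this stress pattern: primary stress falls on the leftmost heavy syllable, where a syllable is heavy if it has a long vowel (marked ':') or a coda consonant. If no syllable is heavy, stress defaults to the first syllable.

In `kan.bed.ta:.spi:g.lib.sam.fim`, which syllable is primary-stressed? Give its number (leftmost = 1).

Weights: 1 kan H, 2 bed H, 3 ta: H, 4 spi:g H, 5 lib H, 6 sam H, 7 fim H.
Heavy syllables in the domain: 1, 2, 3, 4, 5, 6, 7. The leftmost is syllable 1 (kan).
Primary stress: syllable 1 → ˈkan.bed.ta:.spi:g.lib.sam.fim.

1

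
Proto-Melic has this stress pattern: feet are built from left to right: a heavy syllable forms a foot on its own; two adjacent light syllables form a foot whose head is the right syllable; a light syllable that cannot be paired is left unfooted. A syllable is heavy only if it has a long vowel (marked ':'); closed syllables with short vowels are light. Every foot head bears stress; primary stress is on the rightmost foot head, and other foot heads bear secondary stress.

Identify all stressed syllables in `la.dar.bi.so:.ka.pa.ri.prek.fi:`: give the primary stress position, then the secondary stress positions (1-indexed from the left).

primary 9, secondary 2, 4, 6, 8

Weights: 1 la L, 2 dar L, 3 bi L, 4 so: H, 5 ka L, 6 pa L, 7 ri L, 8 prek L, 9 fi: H.
Parse left to right (heavy = foot alone; LL = one foot; stranded L unfooted): (la.ˈdar) bi (ˈso:) (ka.ˈpa) (ri.ˈprek) (ˈfi:).
Foot heads: 2, 4, 6, 8, 9.
Primary stress on the rightmost head = syllable 9.
Secondary stress on 2, 4, 6, 8: la.ˌdar.bi.ˌso:.ka.ˌpa.ri.ˌprek.ˈfi:.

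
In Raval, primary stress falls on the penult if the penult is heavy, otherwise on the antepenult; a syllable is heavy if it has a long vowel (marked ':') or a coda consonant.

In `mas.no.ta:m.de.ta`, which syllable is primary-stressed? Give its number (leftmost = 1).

3

Weights: 3 ta:m H, 4 de L, 5 ta L.
The penult (syllable 4, de) is light, so stress falls on the antepenult (syllable 3, ta:m).
Primary stress: syllable 3 → mas.no.ˈta:m.de.ta.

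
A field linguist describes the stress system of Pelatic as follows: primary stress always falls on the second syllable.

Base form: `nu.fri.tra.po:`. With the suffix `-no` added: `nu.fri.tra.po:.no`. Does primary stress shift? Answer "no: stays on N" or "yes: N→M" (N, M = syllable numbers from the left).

no: stays on 2

Base `nu.fri.tra.po:` (4 syllables):
  The word has 4 syllables; the second syllable is syllable 2 (fri).
  → primary stress on syllable 2.
Suffixed `nu.fri.tra.po:.no` (5 syllables):
  The word has 5 syllables; the second syllable is syllable 2 (fri).
  → primary stress on syllable 2.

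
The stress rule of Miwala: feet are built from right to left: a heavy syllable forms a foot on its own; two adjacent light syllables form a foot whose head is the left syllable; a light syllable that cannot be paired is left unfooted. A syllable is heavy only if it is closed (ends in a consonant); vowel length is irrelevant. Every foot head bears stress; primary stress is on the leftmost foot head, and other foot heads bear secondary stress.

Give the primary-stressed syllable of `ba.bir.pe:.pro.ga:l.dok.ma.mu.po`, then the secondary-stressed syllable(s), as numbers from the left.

Weights: 1 ba L, 2 bir H, 3 pe: L, 4 pro L, 5 ga:l H, 6 dok H, 7 ma L, 8 mu L, 9 po L.
Parse right to left (heavy = foot alone; LL = one foot; stranded L unfooted): ba (ˈbir) (ˈpe:.pro) (ˈga:l) (ˈdok) ma (ˈmu.po).
Foot heads: 2, 3, 5, 6, 8.
Primary stress on the leftmost head = syllable 2.
Secondary stress on 3, 5, 6, 8: ba.ˈbir.ˌpe:.pro.ˌga:l.ˌdok.ma.ˌmu.po.

primary 2, secondary 3, 5, 6, 8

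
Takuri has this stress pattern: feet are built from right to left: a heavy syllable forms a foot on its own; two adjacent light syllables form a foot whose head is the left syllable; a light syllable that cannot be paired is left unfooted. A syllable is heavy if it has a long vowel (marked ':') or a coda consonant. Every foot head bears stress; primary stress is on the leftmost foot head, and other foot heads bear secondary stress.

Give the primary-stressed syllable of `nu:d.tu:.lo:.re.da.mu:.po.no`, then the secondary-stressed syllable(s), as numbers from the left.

primary 1, secondary 2, 3, 4, 6, 7

Weights: 1 nu:d H, 2 tu: H, 3 lo: H, 4 re L, 5 da L, 6 mu: H, 7 po L, 8 no L.
Parse right to left (heavy = foot alone; LL = one foot; stranded L unfooted): (ˈnu:d) (ˈtu:) (ˈlo:) (ˈre.da) (ˈmu:) (ˈpo.no).
Foot heads: 1, 2, 3, 4, 6, 7.
Primary stress on the leftmost head = syllable 1.
Secondary stress on 2, 3, 4, 6, 7: ˈnu:d.ˌtu:.ˌlo:.ˌre.da.ˌmu:.ˌpo.no.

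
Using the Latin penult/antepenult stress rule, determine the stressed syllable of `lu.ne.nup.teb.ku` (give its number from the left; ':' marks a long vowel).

4

Classical Latin: stress the penult if heavy (long vowel or closed), else the antepenult.
Weights: 3 nup H, 4 teb H, 5 ku L.
The penult (syllable 4, teb) is heavy, so it takes stress.
Stress on syllable 4: lu.ne.nup.ˈteb.ku.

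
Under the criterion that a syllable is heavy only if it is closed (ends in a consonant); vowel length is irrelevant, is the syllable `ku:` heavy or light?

light

`ku:`: long vowel, open (no coda). Open (no coda) → light.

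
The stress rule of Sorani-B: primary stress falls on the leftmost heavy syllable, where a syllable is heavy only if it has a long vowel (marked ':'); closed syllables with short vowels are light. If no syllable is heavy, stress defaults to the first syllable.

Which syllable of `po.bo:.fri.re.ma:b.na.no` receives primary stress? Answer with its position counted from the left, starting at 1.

2

Weights: 1 po L, 2 bo: H, 3 fri L, 4 re L, 5 ma:b H, 6 na L, 7 no L.
Heavy syllables in the domain: 2, 5. The leftmost is syllable 2 (bo:).
Primary stress: syllable 2 → po.ˈbo:.fri.re.ma:b.na.no.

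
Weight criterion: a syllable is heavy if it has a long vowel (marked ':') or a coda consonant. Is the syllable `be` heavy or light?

light

`be`: short vowel, open (no coda). Short vowel, open → light.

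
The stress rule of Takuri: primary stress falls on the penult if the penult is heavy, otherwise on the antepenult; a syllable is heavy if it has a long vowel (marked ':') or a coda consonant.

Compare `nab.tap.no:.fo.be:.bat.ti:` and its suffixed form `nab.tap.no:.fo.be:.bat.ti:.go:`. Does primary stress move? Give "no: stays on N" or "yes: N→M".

yes: 6→7

Base `nab.tap.no:.fo.be:.bat.ti:` (7 syllables):
  Weights: 5 be: H, 6 bat H, 7 ti: H.
  The penult (syllable 6, bat) is heavy, so it takes stress.
  → primary stress on syllable 6.
Suffixed `nab.tap.no:.fo.be:.bat.ti:.go:` (8 syllables):
  Weights: 6 bat H, 7 ti: H, 8 go: H.
  The penult (syllable 7, ti:) is heavy, so it takes stress.
  → primary stress on syllable 7.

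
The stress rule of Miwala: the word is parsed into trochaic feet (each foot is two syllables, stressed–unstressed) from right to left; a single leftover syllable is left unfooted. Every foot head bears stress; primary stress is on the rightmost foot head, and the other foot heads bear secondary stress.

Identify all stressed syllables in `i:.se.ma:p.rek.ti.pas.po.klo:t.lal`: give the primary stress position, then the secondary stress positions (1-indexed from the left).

primary 8, secondary 2, 4, 6

Parse right to left into trochaic (ˈσσ) feet: i: (ˈse.ma:p) (ˈrek.ti) (ˈpas.po) (ˈklo:t.lal). Syllable 1 is left unfooted.
Foot heads (stressed positions): 2, 4, 6, 8.
End Rule Rightmost: primary stress on the rightmost head = syllable 8.
Secondary stress on 2, 4, 6: i:.ˌse.ma:p.ˌrek.ti.ˌpas.po.ˈklo:t.lal.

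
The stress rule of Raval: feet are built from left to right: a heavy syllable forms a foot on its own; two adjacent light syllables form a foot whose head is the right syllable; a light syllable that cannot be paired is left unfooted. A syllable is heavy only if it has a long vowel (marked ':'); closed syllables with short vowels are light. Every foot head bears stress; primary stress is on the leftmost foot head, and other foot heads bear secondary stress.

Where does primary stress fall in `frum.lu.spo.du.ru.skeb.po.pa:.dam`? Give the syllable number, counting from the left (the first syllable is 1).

2

Weights: 1 frum L, 2 lu L, 3 spo L, 4 du L, 5 ru L, 6 skeb L, 7 po L, 8 pa: H, 9 dam L.
Parse left to right (heavy = foot alone; LL = one foot; stranded L unfooted): (frum.ˈlu) (spo.ˈdu) (ru.ˈskeb) po (ˈpa:) dam.
Foot heads: 2, 4, 6, 8.
Primary stress on the leftmost head = syllable 2.
Primary stress: syllable 2 → frum.ˈlu.spo.du.ru.skeb.po.pa:.dam.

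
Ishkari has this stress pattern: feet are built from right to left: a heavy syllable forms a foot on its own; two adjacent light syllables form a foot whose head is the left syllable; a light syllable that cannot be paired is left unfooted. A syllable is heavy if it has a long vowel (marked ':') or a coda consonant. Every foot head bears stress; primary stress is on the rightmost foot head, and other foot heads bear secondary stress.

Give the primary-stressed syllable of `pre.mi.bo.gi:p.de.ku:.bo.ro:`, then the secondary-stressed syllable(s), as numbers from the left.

Weights: 1 pre L, 2 mi L, 3 bo L, 4 gi:p H, 5 de L, 6 ku: H, 7 bo L, 8 ro: H.
Parse right to left (heavy = foot alone; LL = one foot; stranded L unfooted): pre (ˈmi.bo) (ˈgi:p) de (ˈku:) bo (ˈro:).
Foot heads: 2, 4, 6, 8.
Primary stress on the rightmost head = syllable 8.
Secondary stress on 2, 4, 6: pre.ˌmi.bo.ˌgi:p.de.ˌku:.bo.ˈro:.

primary 8, secondary 2, 4, 6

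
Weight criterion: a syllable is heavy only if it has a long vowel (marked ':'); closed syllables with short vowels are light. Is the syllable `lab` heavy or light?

`lab`: short vowel, closed (coda /b/). Short vowel → light.

light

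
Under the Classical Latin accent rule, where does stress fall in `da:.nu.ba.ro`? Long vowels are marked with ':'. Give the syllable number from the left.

Classical Latin: stress the penult if heavy (long vowel or closed), else the antepenult.
Weights: 2 nu L, 3 ba L, 4 ro L.
The penult (syllable 3, ba) is light, so stress falls on the antepenult (syllable 2, nu).
Stress on syllable 2: da:.ˈnu.ba.ro.

2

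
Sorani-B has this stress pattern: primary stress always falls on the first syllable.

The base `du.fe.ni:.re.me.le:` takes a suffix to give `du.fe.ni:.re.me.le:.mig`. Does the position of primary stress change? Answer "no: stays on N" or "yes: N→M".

Base `du.fe.ni:.re.me.le:` (6 syllables):
  The word has 6 syllables; the first syllable is syllable 1 (du).
  → primary stress on syllable 1.
Suffixed `du.fe.ni:.re.me.le:.mig` (7 syllables):
  The word has 7 syllables; the first syllable is syllable 1 (du).
  → primary stress on syllable 1.

no: stays on 1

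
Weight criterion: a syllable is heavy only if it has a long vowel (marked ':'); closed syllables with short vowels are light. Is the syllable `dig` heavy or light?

`dig`: short vowel, closed (coda /g/). Short vowel → light.

light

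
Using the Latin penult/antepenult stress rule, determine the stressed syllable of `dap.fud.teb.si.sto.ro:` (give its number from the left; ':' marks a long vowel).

Classical Latin: stress the penult if heavy (long vowel or closed), else the antepenult.
Weights: 4 si L, 5 sto L, 6 ro: H.
The penult (syllable 5, sto) is light, so stress falls on the antepenult (syllable 4, si).
Stress on syllable 4: dap.fud.teb.ˈsi.sto.ro:.

4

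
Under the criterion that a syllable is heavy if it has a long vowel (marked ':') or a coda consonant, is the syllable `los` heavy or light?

`los`: short vowel, closed (coda /s/). Closed → heavy.

heavy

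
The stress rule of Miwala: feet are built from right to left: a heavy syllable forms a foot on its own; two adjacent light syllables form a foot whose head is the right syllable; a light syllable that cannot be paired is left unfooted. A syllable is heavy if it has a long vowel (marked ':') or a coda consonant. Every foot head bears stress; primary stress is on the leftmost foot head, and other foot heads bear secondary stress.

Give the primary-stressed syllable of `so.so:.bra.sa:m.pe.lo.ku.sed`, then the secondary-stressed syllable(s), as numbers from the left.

primary 2, secondary 4, 7, 8

Weights: 1 so L, 2 so: H, 3 bra L, 4 sa:m H, 5 pe L, 6 lo L, 7 ku L, 8 sed H.
Parse right to left (heavy = foot alone; LL = one foot; stranded L unfooted): so (ˈso:) bra (ˈsa:m) pe (lo.ˈku) (ˈsed).
Foot heads: 2, 4, 7, 8.
Primary stress on the leftmost head = syllable 2.
Secondary stress on 4, 7, 8: so.ˈso:.bra.ˌsa:m.pe.lo.ˌku.ˌsed.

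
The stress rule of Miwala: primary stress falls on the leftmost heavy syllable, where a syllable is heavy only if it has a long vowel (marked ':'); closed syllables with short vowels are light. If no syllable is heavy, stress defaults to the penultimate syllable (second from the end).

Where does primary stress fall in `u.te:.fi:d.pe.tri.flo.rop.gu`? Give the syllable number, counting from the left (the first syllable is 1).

Weights: 1 u L, 2 te: H, 3 fi:d H, 4 pe L, 5 tri L, 6 flo L, 7 rop L, 8 gu L.
Heavy syllables in the domain: 2, 3. The leftmost is syllable 2 (te:).
Primary stress: syllable 2 → u.ˈte:.fi:d.pe.tri.flo.rop.gu.

2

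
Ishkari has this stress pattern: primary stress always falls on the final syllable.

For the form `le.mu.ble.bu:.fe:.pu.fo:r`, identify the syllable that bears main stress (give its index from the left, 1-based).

7

The word has 7 syllables; the final syllable is syllable 7 (fo:r).
Primary stress: syllable 7 → le.mu.ble.bu:.fe:.pu.ˈfo:r.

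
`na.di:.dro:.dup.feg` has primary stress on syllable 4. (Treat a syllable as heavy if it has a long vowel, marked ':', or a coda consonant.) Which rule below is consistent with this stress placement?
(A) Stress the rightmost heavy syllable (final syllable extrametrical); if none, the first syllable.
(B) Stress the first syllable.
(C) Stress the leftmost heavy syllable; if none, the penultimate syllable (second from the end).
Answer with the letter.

A

Rule A → syllable 4 ✓.
Rule B → syllable 1 (observed: 4).
Rule C → syllable 2 (observed: 4).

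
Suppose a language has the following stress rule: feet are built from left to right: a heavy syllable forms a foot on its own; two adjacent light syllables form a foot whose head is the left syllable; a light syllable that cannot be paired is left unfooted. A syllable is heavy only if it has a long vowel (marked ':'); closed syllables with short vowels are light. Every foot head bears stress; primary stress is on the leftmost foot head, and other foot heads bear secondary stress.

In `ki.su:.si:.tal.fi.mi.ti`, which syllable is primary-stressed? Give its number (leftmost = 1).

Weights: 1 ki L, 2 su: H, 3 si: H, 4 tal L, 5 fi L, 6 mi L, 7 ti L.
Parse left to right (heavy = foot alone; LL = one foot; stranded L unfooted): ki (ˈsu:) (ˈsi:) (ˈtal.fi) (ˈmi.ti).
Foot heads: 2, 3, 4, 6.
Primary stress on the leftmost head = syllable 2.
Primary stress: syllable 2 → ki.ˈsu:.si:.tal.fi.mi.ti.

2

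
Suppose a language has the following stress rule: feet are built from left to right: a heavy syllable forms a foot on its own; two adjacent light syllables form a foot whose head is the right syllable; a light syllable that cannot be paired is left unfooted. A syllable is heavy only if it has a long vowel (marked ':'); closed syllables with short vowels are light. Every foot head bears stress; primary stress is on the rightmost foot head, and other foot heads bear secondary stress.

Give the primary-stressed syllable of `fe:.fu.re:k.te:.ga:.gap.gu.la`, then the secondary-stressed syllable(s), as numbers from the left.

Weights: 1 fe: H, 2 fu L, 3 re:k H, 4 te: H, 5 ga: H, 6 gap L, 7 gu L, 8 la L.
Parse left to right (heavy = foot alone; LL = one foot; stranded L unfooted): (ˈfe:) fu (ˈre:k) (ˈte:) (ˈga:) (gap.ˈgu) la.
Foot heads: 1, 3, 4, 5, 7.
Primary stress on the rightmost head = syllable 7.
Secondary stress on 1, 3, 4, 5: ˌfe:.fu.ˌre:k.ˌte:.ˌga:.gap.ˈgu.la.

primary 7, secondary 1, 3, 4, 5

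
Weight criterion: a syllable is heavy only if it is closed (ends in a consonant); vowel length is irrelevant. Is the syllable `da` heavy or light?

`da`: short vowel, open (no coda). Open (no coda) → light.

light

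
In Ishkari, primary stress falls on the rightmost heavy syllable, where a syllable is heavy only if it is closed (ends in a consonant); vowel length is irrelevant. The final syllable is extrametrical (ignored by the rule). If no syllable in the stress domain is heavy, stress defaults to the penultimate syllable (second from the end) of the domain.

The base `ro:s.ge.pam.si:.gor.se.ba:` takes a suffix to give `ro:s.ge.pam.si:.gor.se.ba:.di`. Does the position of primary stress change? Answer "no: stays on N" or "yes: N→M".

no: stays on 5

Base `ro:s.ge.pam.si:.gor.se.ba:` (7 syllables):
  The final syllable (7, ba:) is extrametrical; the stress domain is syllables 1–6.
  Weights: 1 ro:s H, 2 ge L, 3 pam H, 4 si: L, 5 gor H, 6 se L.
  Heavy syllables in the domain: 1, 3, 5. The rightmost is syllable 5 (gor).
  → primary stress on syllable 5.
Suffixed `ro:s.ge.pam.si:.gor.se.ba:.di` (8 syllables):
  The final syllable (8, di) is extrametrical; the stress domain is syllables 1–7.
  Weights: 1 ro:s H, 2 ge L, 3 pam H, 4 si: L, 5 gor H, 6 se L, 7 ba: L.
  Heavy syllables in the domain: 1, 3, 5. The rightmost is syllable 5 (gor).
  → primary stress on syllable 5.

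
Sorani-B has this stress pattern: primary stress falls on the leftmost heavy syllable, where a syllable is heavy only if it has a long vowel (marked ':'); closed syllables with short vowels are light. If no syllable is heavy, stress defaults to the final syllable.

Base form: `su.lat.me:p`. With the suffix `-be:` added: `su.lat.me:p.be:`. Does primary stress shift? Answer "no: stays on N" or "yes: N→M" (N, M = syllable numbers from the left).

no: stays on 3

Base `su.lat.me:p` (3 syllables):
  Weights: 1 su L, 2 lat L, 3 me:p H.
  Heavy syllables in the domain: 3. The leftmost is syllable 3 (me:p).
  → primary stress on syllable 3.
Suffixed `su.lat.me:p.be:` (4 syllables):
  Weights: 1 su L, 2 lat L, 3 me:p H, 4 be: H.
  Heavy syllables in the domain: 3, 4. The leftmost is syllable 3 (me:p).
  → primary stress on syllable 3.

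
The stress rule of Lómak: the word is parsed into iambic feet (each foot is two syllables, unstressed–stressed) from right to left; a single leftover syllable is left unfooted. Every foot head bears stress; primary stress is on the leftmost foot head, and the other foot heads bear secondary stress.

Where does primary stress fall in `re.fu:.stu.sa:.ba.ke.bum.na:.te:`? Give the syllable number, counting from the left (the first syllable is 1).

3

Parse right to left into iambic (σˈσ) feet: re (fu:.ˈstu) (sa:.ˈba) (ke.ˈbum) (na:.ˈte:). Syllable 1 is left unfooted.
Foot heads (stressed positions): 3, 5, 7, 9.
End Rule Leftmost: primary stress on the leftmost head = syllable 3.
Primary stress: syllable 3 → re.fu:.ˈstu.sa:.ba.ke.bum.na:.te:.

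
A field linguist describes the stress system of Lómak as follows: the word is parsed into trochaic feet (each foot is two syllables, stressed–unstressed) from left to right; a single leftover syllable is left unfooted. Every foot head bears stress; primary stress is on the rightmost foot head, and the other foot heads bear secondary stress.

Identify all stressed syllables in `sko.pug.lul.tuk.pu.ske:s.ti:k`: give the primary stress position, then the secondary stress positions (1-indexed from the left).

Parse left to right into trochaic (ˈσσ) feet: (ˈsko.pug) (ˈlul.tuk) (ˈpu.ske:s) ti:k. Syllable 7 is left unfooted.
Foot heads (stressed positions): 1, 3, 5.
End Rule Rightmost: primary stress on the rightmost head = syllable 5.
Secondary stress on 1, 3: ˌsko.pug.ˌlul.tuk.ˈpu.ske:s.ti:k.

primary 5, secondary 1, 3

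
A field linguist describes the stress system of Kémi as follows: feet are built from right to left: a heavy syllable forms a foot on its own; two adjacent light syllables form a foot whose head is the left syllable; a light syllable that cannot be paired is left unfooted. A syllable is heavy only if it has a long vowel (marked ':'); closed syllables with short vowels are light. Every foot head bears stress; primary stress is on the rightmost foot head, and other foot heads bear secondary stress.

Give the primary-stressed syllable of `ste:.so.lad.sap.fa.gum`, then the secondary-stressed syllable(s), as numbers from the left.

Weights: 1 ste: H, 2 so L, 3 lad L, 4 sap L, 5 fa L, 6 gum L.
Parse right to left (heavy = foot alone; LL = one foot; stranded L unfooted): (ˈste:) so (ˈlad.sap) (ˈfa.gum).
Foot heads: 1, 3, 5.
Primary stress on the rightmost head = syllable 5.
Secondary stress on 1, 3: ˌste:.so.ˌlad.sap.ˈfa.gum.

primary 5, secondary 1, 3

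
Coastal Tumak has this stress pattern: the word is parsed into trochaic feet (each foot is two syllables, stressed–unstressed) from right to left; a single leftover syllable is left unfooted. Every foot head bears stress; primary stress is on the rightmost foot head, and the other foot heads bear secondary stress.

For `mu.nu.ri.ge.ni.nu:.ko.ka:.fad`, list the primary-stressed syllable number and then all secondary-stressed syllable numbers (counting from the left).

primary 8, secondary 2, 4, 6

Parse right to left into trochaic (ˈσσ) feet: mu (ˈnu.ri) (ˈge.ni) (ˈnu:.ko) (ˈka:.fad). Syllable 1 is left unfooted.
Foot heads (stressed positions): 2, 4, 6, 8.
End Rule Rightmost: primary stress on the rightmost head = syllable 8.
Secondary stress on 2, 4, 6: mu.ˌnu.ri.ˌge.ni.ˌnu:.ko.ˈka:.fad.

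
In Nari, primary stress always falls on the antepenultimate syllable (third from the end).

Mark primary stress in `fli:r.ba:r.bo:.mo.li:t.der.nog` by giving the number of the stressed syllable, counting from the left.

5

The word has 7 syllables; the antepenultimate syllable (third from the end) is syllable 5 (li:t).
Primary stress: syllable 5 → fli:r.ba:r.bo:.mo.ˈli:t.der.nog.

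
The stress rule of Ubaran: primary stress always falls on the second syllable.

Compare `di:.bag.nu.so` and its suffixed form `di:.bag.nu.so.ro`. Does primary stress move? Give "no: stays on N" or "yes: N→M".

no: stays on 2

Base `di:.bag.nu.so` (4 syllables):
  The word has 4 syllables; the second syllable is syllable 2 (bag).
  → primary stress on syllable 2.
Suffixed `di:.bag.nu.so.ro` (5 syllables):
  The word has 5 syllables; the second syllable is syllable 2 (bag).
  → primary stress on syllable 2.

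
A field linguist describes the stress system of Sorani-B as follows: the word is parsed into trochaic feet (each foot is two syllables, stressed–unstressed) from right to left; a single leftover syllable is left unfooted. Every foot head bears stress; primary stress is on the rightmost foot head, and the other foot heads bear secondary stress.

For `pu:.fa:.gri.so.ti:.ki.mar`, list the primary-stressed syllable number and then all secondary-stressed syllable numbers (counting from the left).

primary 6, secondary 2, 4

Parse right to left into trochaic (ˈσσ) feet: pu: (ˈfa:.gri) (ˈso.ti:) (ˈki.mar). Syllable 1 is left unfooted.
Foot heads (stressed positions): 2, 4, 6.
End Rule Rightmost: primary stress on the rightmost head = syllable 6.
Secondary stress on 2, 4: pu:.ˌfa:.gri.ˌso.ti:.ˈki.mar.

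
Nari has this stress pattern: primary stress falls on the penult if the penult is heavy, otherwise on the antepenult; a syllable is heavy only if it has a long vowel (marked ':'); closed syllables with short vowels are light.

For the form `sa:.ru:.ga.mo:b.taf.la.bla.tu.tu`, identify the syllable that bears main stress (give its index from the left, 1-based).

Weights: 7 bla L, 8 tu L, 9 tu L.
The penult (syllable 8, tu) is light, so stress falls on the antepenult (syllable 7, bla).
Primary stress: syllable 7 → sa:.ru:.ga.mo:b.taf.la.ˈbla.tu.tu.

7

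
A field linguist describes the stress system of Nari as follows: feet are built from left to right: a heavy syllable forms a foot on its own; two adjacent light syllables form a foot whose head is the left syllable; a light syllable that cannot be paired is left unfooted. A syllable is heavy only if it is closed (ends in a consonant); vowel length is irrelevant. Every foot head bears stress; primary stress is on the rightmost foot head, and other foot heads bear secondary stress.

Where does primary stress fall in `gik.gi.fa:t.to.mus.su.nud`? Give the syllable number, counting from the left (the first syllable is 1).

7

Weights: 1 gik H, 2 gi L, 3 fa:t H, 4 to L, 5 mus H, 6 su L, 7 nud H.
Parse left to right (heavy = foot alone; LL = one foot; stranded L unfooted): (ˈgik) gi (ˈfa:t) to (ˈmus) su (ˈnud).
Foot heads: 1, 3, 5, 7.
Primary stress on the rightmost head = syllable 7.
Primary stress: syllable 7 → gik.gi.fa:t.to.mus.su.ˈnud.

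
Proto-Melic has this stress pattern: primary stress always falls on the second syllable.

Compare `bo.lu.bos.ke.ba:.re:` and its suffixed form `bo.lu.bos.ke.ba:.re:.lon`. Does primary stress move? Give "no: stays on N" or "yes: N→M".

no: stays on 2

Base `bo.lu.bos.ke.ba:.re:` (6 syllables):
  The word has 6 syllables; the second syllable is syllable 2 (lu).
  → primary stress on syllable 2.
Suffixed `bo.lu.bos.ke.ba:.re:.lon` (7 syllables):
  The word has 7 syllables; the second syllable is syllable 2 (lu).
  → primary stress on syllable 2.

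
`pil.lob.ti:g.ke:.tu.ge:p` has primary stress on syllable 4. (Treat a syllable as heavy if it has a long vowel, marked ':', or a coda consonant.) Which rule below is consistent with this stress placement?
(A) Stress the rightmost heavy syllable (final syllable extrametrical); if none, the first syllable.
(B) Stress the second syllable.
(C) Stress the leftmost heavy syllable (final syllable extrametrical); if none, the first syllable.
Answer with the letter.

A

Rule A → syllable 4 ✓.
Rule B → syllable 2 (observed: 4).
Rule C → syllable 1 (observed: 4).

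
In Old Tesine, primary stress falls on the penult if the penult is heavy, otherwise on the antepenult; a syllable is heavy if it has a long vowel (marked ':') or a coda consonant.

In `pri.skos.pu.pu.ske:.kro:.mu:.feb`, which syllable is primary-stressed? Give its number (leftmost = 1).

7

Weights: 6 kro: H, 7 mu: H, 8 feb H.
The penult (syllable 7, mu:) is heavy, so it takes stress.
Primary stress: syllable 7 → pri.skos.pu.pu.ske:.kro:.ˈmu:.feb.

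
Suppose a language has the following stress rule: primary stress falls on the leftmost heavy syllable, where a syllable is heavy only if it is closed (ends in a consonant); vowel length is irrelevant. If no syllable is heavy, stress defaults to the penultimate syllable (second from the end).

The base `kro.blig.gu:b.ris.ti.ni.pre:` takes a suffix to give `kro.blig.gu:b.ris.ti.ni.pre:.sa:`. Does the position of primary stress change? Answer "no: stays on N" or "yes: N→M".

Base `kro.blig.gu:b.ris.ti.ni.pre:` (7 syllables):
  Weights: 1 kro L, 2 blig H, 3 gu:b H, 4 ris H, 5 ti L, 6 ni L, 7 pre: L.
  Heavy syllables in the domain: 2, 3, 4. The leftmost is syllable 2 (blig).
  → primary stress on syllable 2.
Suffixed `kro.blig.gu:b.ris.ti.ni.pre:.sa:` (8 syllables):
  Weights: 1 kro L, 2 blig H, 3 gu:b H, 4 ris H, 5 ti L, 6 ni L, 7 pre: L, 8 sa: L.
  Heavy syllables in the domain: 2, 3, 4. The leftmost is syllable 2 (blig).
  → primary stress on syllable 2.

no: stays on 2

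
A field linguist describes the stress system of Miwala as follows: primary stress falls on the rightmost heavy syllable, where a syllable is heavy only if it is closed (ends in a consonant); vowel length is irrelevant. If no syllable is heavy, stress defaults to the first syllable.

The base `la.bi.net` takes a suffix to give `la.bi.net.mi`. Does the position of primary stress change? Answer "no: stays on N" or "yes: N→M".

no: stays on 3

Base `la.bi.net` (3 syllables):
  Weights: 1 la L, 2 bi L, 3 net H.
  Heavy syllables in the domain: 3. The rightmost is syllable 3 (net).
  → primary stress on syllable 3.
Suffixed `la.bi.net.mi` (4 syllables):
  Weights: 1 la L, 2 bi L, 3 net H, 4 mi L.
  Heavy syllables in the domain: 3. The rightmost is syllable 3 (net).
  → primary stress on syllable 3.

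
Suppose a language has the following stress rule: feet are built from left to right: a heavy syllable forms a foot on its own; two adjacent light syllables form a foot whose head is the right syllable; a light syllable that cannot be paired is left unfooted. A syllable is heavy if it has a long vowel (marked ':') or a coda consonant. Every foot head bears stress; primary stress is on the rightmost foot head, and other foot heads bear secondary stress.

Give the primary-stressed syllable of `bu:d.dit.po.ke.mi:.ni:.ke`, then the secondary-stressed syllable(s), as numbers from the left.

primary 6, secondary 1, 2, 4, 5

Weights: 1 bu:d H, 2 dit H, 3 po L, 4 ke L, 5 mi: H, 6 ni: H, 7 ke L.
Parse left to right (heavy = foot alone; LL = one foot; stranded L unfooted): (ˈbu:d) (ˈdit) (po.ˈke) (ˈmi:) (ˈni:) ke.
Foot heads: 1, 2, 4, 5, 6.
Primary stress on the rightmost head = syllable 6.
Secondary stress on 1, 2, 4, 5: ˌbu:d.ˌdit.po.ˌke.ˌmi:.ˈni:.ke.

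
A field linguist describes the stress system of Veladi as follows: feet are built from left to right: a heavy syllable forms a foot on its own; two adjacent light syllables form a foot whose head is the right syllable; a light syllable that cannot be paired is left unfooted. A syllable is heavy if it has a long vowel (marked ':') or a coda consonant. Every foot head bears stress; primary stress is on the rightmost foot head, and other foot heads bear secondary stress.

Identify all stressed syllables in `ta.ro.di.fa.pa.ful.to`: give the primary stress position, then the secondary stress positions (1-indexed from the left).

primary 6, secondary 2, 4

Weights: 1 ta L, 2 ro L, 3 di L, 4 fa L, 5 pa L, 6 ful H, 7 to L.
Parse left to right (heavy = foot alone; LL = one foot; stranded L unfooted): (ta.ˈro) (di.ˈfa) pa (ˈful) to.
Foot heads: 2, 4, 6.
Primary stress on the rightmost head = syllable 6.
Secondary stress on 2, 4: ta.ˌro.di.ˌfa.pa.ˈful.to.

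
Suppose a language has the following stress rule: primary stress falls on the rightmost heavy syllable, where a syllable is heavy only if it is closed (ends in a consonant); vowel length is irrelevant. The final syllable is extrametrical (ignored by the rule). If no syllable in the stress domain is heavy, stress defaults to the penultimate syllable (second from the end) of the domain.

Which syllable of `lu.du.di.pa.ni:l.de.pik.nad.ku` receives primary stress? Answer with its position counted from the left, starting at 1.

8

The final syllable (9, ku) is extrametrical; the stress domain is syllables 1–8.
Weights: 1 lu L, 2 du L, 3 di L, 4 pa L, 5 ni:l H, 6 de L, 7 pik H, 8 nad H.
Heavy syllables in the domain: 5, 7, 8. The rightmost is syllable 8 (nad).
Primary stress: syllable 8 → lu.du.di.pa.ni:l.de.pik.ˈnad.ku.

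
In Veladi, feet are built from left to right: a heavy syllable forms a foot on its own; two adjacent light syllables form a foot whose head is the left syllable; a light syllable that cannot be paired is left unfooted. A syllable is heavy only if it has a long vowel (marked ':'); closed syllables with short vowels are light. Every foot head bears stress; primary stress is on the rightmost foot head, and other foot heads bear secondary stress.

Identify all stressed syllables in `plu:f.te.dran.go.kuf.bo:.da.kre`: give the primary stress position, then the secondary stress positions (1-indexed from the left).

primary 7, secondary 1, 2, 4, 6

Weights: 1 plu:f H, 2 te L, 3 dran L, 4 go L, 5 kuf L, 6 bo: H, 7 da L, 8 kre L.
Parse left to right (heavy = foot alone; LL = one foot; stranded L unfooted): (ˈplu:f) (ˈte.dran) (ˈgo.kuf) (ˈbo:) (ˈda.kre).
Foot heads: 1, 2, 4, 6, 7.
Primary stress on the rightmost head = syllable 7.
Secondary stress on 1, 2, 4, 6: ˌplu:f.ˌte.dran.ˌgo.kuf.ˌbo:.ˈda.kre.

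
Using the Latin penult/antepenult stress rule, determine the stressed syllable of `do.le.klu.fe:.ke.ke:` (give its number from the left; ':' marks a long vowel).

4

Classical Latin: stress the penult if heavy (long vowel or closed), else the antepenult.
Weights: 4 fe: H, 5 ke L, 6 ke: H.
The penult (syllable 5, ke) is light, so stress falls on the antepenult (syllable 4, fe:).
Stress on syllable 4: do.le.klu.ˈfe:.ke.ke:.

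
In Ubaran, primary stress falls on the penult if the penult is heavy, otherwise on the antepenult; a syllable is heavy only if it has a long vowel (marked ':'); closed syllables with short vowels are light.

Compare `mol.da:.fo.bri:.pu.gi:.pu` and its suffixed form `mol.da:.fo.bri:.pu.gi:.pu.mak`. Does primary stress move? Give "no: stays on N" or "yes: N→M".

no: stays on 6

Base `mol.da:.fo.bri:.pu.gi:.pu` (7 syllables):
  Weights: 5 pu L, 6 gi: H, 7 pu L.
  The penult (syllable 6, gi:) is heavy, so it takes stress.
  → primary stress on syllable 6.
Suffixed `mol.da:.fo.bri:.pu.gi:.pu.mak` (8 syllables):
  Weights: 6 gi: H, 7 pu L, 8 mak L.
  The penult (syllable 7, pu) is light, so stress falls on the antepenult (syllable 6, gi:).
  → primary stress on syllable 6.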